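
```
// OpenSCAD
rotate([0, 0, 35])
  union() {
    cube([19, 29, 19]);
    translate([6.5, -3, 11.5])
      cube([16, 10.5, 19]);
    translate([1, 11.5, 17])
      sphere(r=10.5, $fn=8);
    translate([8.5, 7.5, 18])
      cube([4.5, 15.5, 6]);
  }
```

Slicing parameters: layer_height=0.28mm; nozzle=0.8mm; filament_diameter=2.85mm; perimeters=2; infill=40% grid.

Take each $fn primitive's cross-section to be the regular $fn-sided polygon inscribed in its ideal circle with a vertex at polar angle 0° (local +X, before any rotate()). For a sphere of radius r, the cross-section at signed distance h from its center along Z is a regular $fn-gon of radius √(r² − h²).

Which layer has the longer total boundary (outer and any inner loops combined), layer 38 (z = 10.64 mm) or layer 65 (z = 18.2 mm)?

layer 65 (z = 18.2 mm)

Layer 38 (z = 10.64): the cube (footprint 19×29) is included at this height (perimeter 96.00 mm); the cube at (6.5, -3) is absent (z outside [11.5, 30.5]); the r=10.5 sphere at (1, 11.5) contributes a regular 8-gon of circumradius √(10.5²−6.36²) = 8.355 (perimeter = 2·8·8.355·sin(180°/8) = 51.16 mm); the cube at (8.5, 7.5) is absent (z outside [18, 24]); Merging all regions: the regions partially overlap (shared area 115.01 mm²), so the edge portions inside another operand are dropped and the merged outline is re-measured after clipping — boundary = 103.53 mm; (rotated 35° about Z; rotation is an isometry so areas/perimeters/island counts are preserved). So its perimeter = 103.53 mm. Layer 65 (z = 18.2): the cube (footprint 19×29) is included at this height (perimeter 96.00 mm); the cube at (6.5, -3) (footprint 16×10.5) is included at this height (perimeter 53.00 mm); the sphere at (1, 11.5): section is a regular 8-gon, circumradius = √(r²−h²) = √(10.5²−1.2²) = 10.431 (perimeter = 2·8·10.431·sin(180°/8) = 63.87 mm); the cube at (8.5, 7.5) is present — its section is the full 4.5×15.5 rectangle (perimeter 40.00 mm); Merging all regions: the regions partially overlap (shared area 337.83 mm²), so the edge portions inside another operand are dropped and the merged outline is re-measured after clipping — boundary = 118.74 mm; (whole slice rotated 35° about Z — lengths, areas and connectivity unchanged). So its perimeter = 118.74 mm. Layer 65 is larger (118.74 vs 103.53 mm).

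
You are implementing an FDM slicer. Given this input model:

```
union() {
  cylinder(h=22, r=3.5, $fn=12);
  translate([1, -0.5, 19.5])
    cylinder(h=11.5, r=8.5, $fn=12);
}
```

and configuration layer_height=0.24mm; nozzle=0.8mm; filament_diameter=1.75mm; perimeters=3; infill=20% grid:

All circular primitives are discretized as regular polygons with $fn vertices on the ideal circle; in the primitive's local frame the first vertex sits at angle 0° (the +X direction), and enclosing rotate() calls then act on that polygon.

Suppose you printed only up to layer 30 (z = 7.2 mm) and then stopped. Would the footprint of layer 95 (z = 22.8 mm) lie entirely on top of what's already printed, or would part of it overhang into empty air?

Compare the two slices. At z = 7.2: the r=3.5 cylinder contributes a regular 12-gon of circumradius 3.5 (area = (12/2)·3.500²·sin(360°/12) = 36.75 mm²); the cylinder at (1, -0.5) does not reach this height (z outside [19.5, 31]); Combining (union): only the r=3.5 cylinder is present, so the union is just that shape — area = 36.75 mm². At z = 22.8: the cylinder is not intersected at this z (z outside [0, 22]); the cylinder at (1, -0.5): section is a regular 12-gon, circumradius r=8.5 (area = (12/2)·8.500²·sin(360°/12) = 216.75 mm²); Taking the union: only the r=8.5 cylinder at (1, -0.5) is present, so the union is just that shape — area = 216.75 mm². Checking containment: at z = 22.8 the cross-section extends beyond the z = 7.2 cross-section by about 180.00 mm².

part overhangs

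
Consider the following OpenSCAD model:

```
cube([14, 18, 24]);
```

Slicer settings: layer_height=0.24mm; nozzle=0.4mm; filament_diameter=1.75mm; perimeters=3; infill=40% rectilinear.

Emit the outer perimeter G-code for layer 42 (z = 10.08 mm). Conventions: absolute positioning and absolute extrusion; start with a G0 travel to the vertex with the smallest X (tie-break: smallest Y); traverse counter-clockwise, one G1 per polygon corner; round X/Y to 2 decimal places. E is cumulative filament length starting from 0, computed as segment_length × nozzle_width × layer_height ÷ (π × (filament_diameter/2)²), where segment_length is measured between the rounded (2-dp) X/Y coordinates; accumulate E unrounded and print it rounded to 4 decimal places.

G0 X0.00 Y0.00 Z10.08
G1 X14.00 Y0.00 E0.5588
G1 X14.00 Y18.00 E1.2772
G1 X0.00 Y18.00 E1.8360
G1 X0.00 Y0.00 E2.5544

At z = 10.08 mm: the cube is present — its section is the full 14×18 rectangle. The outline is a single polygon with 4 vertices. Extrusion per mm of travel: 0.4 × 0.24 / (π × 0.875²) = 0.039912. Accumulating E over each segment gives final E = 2.5544.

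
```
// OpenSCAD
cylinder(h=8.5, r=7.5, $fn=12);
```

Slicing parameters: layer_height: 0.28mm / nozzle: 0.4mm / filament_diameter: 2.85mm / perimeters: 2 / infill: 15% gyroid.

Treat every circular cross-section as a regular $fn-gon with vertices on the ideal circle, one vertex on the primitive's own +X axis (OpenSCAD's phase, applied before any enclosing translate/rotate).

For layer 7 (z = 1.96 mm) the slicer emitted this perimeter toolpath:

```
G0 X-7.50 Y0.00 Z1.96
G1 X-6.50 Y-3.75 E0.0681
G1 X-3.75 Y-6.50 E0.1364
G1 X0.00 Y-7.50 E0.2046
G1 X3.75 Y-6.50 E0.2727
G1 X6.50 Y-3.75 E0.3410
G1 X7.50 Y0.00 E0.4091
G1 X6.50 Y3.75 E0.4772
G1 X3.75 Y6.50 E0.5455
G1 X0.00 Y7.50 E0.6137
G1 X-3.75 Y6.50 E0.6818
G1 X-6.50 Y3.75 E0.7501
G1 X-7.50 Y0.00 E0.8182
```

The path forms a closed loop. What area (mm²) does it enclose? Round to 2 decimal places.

Apply the shoelace formula to the sequence of (X, Y) vertices; enclosed area = 168.88 mm².

168.88 mm²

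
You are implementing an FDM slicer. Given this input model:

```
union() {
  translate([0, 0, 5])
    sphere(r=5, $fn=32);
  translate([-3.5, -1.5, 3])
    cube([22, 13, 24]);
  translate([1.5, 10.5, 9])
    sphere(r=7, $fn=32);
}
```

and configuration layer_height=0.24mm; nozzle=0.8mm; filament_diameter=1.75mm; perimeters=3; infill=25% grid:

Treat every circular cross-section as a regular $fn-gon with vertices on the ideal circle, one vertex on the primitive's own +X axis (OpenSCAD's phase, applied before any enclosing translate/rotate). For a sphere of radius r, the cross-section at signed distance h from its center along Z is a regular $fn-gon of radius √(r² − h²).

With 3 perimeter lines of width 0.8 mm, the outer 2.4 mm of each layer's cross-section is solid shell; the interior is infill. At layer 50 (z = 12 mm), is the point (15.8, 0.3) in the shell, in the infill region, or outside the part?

At z = 12 mm: the sphere is absent (|z−center|=7.000 > r=5); the cube at (-3.5, -1.5) is present — its section is the full 22×13 rectangle; the r=7 sphere at (1.5, 10.5) slices to a regular 32-gon of circumradius 6.325 (√(r²−h²) with h=3 from center); Merging all regions: the regions partially overlap (shared area 70.29 mm²), so overlapping operands fuse into one piece — 1 connected region. Overall, the cross-section is a single solid region. The nearest boundary edge runs (18.50, -1.50)→(-3.50, -1.50); distance from the point to it = 1.80 mm. The point is inside the cross-section, 1.80 mm from the nearest boundary — within the 2.4 mm shell band (3 × 0.8).

shell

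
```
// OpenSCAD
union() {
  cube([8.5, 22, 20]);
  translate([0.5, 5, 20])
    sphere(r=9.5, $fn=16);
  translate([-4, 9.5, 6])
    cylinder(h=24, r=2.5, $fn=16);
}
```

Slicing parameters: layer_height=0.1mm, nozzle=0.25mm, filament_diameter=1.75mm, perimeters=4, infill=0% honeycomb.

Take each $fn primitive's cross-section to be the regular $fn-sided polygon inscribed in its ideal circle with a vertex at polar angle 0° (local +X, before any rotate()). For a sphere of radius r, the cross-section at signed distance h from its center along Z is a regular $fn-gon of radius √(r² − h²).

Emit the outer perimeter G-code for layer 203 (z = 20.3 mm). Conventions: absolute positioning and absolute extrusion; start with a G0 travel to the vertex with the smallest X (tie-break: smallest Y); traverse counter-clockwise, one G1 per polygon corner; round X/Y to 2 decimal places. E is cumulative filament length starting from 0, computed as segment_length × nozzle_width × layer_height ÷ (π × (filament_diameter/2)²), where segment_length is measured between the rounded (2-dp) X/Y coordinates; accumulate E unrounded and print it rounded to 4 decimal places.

G0 X-9.00 Y5.00 Z20.30
G1 X-8.27 Y1.37 E0.0385
G1 X-6.21 Y-1.71 E0.0770
G1 X-3.13 Y-3.77 E0.1155
G1 X0.50 Y-4.50 E0.1540
G1 X4.13 Y-3.77 E0.1925
G1 X7.21 Y-1.71 E0.2310
G1 X9.27 Y1.37 E0.2695
G1 X10.00 Y5.00 E0.3080
G1 X9.27 Y8.63 E0.3465
G1 X7.21 Y11.71 E0.3850
G1 X4.13 Y13.77 E0.4235
G1 X0.50 Y14.50 E0.4620
G1 X-3.13 Y13.77 E0.5005
G1 X-6.21 Y11.71 E0.5390
G1 X-8.27 Y8.63 E0.5775
G1 X-9.00 Y5.00 E0.6160

At z = 20.3 mm: the cube is absent (z outside [0, 20]); the r=9.5 sphere at (0.5, 5) slices to a regular 16-gon of circumradius 9.495 (√(r²−h²) with h=0.3 from center); the cylinder at (-4, 9.5): section is a regular 16-gon, circumradius r=2.5; Taking the union: the r=2.5 cylinder at (-4, 9.5) lies entirely inside the r=9.5 sphere at (0.5, 5), so the union is just the r=9.5 sphere at (0.5, 5) — 1 connected region. The outline is a single polygon with 16 vertices. Extrusion per mm of travel: 0.25 × 0.1 / (π × 0.875²) = 0.010394. Accumulating E over each segment gives final E = 0.6160.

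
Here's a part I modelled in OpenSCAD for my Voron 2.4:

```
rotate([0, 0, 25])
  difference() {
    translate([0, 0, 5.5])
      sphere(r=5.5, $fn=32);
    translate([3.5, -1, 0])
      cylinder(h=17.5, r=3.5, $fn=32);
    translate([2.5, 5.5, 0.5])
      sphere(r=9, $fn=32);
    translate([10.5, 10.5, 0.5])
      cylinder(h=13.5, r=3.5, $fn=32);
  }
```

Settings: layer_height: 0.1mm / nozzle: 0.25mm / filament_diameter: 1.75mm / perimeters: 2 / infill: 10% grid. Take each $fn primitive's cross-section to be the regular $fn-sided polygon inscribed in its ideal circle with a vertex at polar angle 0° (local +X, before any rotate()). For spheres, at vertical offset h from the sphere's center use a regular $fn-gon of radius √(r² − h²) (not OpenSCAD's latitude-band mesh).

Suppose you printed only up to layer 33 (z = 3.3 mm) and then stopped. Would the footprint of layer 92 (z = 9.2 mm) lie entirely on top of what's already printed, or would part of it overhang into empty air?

part overhangs

Compare the two slices. At z = 3.3: the r=5.5 sphere contributes a regular 32-gon of circumradius √(5.5²−2.2²) = 5.041 (area = (32/2)·5.041²·sin(360°/32) = 79.32 mm²); the r=3.5 cylinder at (3.5, -1) contributes a regular 32-gon of circumradius 3.5 (area = (32/2)·3.500²·sin(360°/32) = 38.24 mm²); the r=9 sphere at (2.5, 5.5) slices to a regular 32-gon of circumradius 8.553 (√(r²−h²) with h=2.8 from center) (area = (32/2)·8.553²·sin(360°/32) = 228.36 mm²); the cylinder at (10.5, 10.5): section is a regular 32-gon, circumradius r=3.5 (area = (32/2)·3.500²·sin(360°/32) = 38.24 mm²); After the difference (first − rest): starting from the r=5.5 sphere (79.32 mm²), the r=3.5 cylinder at (3.5, -1) partially overlaps it — only the 25.71 mm² overlap (of its 38.24 mm²) is removed, clipping the outline; the r=9 sphere at (2.5, 5.5) partially overlaps it — only the 36.46 mm² overlap (of its 228.36 mm²) is removed, clipping the outline; the r=3.5 cylinder at (10.5, 10.5) misses the remaining region (no effect) — area = 17.14 mm²; (rotated 25° about Z; rotation is an isometry so areas/perimeters/island counts are preserved). At z = 9.2: the r=5.5 sphere slices to a regular 32-gon of circumradius 4.069 (√(r²−h²) with h=3.7 from center) (area = (32/2)·4.069²·sin(360°/32) = 51.69 mm²); the r=3.5 cylinder at (3.5, -1) gives a regular 32-gon of circumradius 3.5 (constant along its height) (area = (32/2)·3.500²·sin(360°/32) = 38.24 mm²); the sphere at (2.5, 5.5): section is a regular 32-gon, circumradius = √(r²−h²) = √(9²−8.7²) = 2.304 (area = (32/2)·2.304²·sin(360°/32) = 16.57 mm²); the r=3.5 cylinder at (10.5, 10.5) contributes a regular 32-gon of circumradius 3.5 (area = (32/2)·3.500²·sin(360°/32) = 38.24 mm²); Subtracting the remaining from the first: starting from the r=5.5 sphere (51.69 mm²), the r=3.5 cylinder at (3.5, -1) partially overlaps it — only the 18.23 mm² overlap (of its 38.24 mm²) is removed, clipping the outline; the r=9 sphere at (2.5, 5.5) partially overlaps it — only the 0.39 mm² overlap (of its 16.57 mm²) is removed, clipping the outline; the r=3.5 cylinder at (10.5, 10.5) misses the remaining region (no effect) — area = 33.06 mm²; (whole slice rotated 25° about Z — lengths, areas and connectivity unchanged). Checking containment: at z = 9.2 the cross-section extends beyond the z = 3.3 cross-section by about 25.39 mm².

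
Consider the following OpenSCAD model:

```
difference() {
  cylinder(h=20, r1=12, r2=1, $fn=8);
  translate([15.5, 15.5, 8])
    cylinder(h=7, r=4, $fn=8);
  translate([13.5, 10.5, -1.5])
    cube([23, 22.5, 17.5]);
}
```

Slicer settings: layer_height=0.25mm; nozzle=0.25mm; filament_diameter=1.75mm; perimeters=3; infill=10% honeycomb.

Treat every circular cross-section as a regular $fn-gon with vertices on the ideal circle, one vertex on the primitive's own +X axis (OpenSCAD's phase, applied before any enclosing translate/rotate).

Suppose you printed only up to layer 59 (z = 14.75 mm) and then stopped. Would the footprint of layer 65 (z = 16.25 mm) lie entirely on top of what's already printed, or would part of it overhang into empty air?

entirely on top

Compare the two slices. At z = 14.75: the cone: at t=0.738 of its height the radius interpolates to r₁+(r₂−r₁)t = 3.887, giving a regular 8-gon of that circumradius (area = (8/2)·3.887²·sin(360°/8) = 42.75 mm²); the r=4 cylinder at (15.5, 15.5) contributes a regular 8-gon of circumradius 4 (area = (8/2)·4.000²·sin(360°/8) = 45.25 mm²); the 23×22.5 cube at (13.5, 10.5) contributes its full rectangle (area 517.50 mm²); Subtracting the remaining from the first: starting from the cone (42.75 mm²), the r=4 cylinder at (15.5, 15.5) misses the remaining region (no effect); the 23×22.5 cube at (13.5, 10.5) misses the remaining region (no effect) — area = 42.75 mm². At z = 16.25: the cone (r1=12→r2=1) has section circumradius 3.062 here — a regular 8-gon (area = (8/2)·3.062²·sin(360°/8) = 26.53 mm²); the cylinder at (15.5, 15.5) does not reach this height (z outside [8, 15]); the cube at (13.5, 10.5) is not intersected at this z (z outside [-1.5, 16]); Taking the first minus the rest: none of the subtracted shapes is present at this height, so the cone is unchanged — area = 26.53 mm². Checking containment: the cross-section at z = 16.25 is a subset of the cross-section at z = 14.75.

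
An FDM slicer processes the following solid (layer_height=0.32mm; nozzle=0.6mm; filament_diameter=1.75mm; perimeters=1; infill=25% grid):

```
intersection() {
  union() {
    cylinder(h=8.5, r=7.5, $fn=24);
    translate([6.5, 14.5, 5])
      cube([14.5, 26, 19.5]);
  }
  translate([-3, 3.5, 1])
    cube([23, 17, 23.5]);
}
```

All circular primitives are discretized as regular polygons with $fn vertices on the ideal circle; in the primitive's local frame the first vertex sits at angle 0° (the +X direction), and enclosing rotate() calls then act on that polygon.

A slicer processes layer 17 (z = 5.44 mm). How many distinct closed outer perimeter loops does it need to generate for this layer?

2

At z = 5.44 mm: the r=7.5 cylinder gives a regular 24-gon of circumradius 7.5 (constant along its height); the cube at (6.5, 14.5) is present — its section is the full 14.5×26 rectangle; Combining (union): the 2 present regions are separate (no shared area or edge), so areas and boundary lengths simply add and each stays a separate island — 2 connected regions; the 23×17 cube at (-3, 3.5) contributes its full rectangle; After intersecting: the 23×17 cube at (-3, 3.5) partially overlaps that combined region; clipping to the common part keeps 110.82 mm² — 2 connected regions. The result has 2 disconnected regions.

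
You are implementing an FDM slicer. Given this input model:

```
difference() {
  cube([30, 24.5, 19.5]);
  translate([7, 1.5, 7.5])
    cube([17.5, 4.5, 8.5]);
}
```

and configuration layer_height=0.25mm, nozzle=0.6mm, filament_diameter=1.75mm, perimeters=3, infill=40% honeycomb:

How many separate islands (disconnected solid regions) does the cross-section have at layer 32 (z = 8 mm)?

1

At z = 8 mm: the 30×24.5 cube contributes its full rectangle; the 17.5×4.5 cube at (7, 1.5) contributes its full rectangle; After the difference (first − rest): starting from the 30×24.5 cube, the 17.5×4.5 cube at (7, 1.5) lies wholly inside it (removes its full 78.75 mm² and its 44.00 mm outline becomes a hole wall) — 1 connected region with 1 hole. Overall, the cross-section is one region with 1 hole. Island count = 1.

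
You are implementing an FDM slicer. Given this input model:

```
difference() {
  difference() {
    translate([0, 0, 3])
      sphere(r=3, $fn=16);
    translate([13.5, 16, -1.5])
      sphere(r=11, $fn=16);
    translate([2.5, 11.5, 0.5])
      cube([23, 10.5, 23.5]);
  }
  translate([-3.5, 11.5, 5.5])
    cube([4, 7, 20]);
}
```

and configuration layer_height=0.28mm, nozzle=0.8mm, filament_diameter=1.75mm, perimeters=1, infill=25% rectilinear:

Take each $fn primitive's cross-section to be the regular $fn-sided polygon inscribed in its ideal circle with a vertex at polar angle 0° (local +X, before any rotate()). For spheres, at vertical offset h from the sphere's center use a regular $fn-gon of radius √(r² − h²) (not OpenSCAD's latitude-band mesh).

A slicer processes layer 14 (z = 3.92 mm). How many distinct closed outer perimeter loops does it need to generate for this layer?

1

At z = 3.92 mm: the sphere: section is a regular 16-gon, circumradius = √(r²−h²) = √(3²−0.92²) = 2.855; the r=11 sphere at (13.5, 16) contributes a regular 16-gon of circumradius √(11²−5.42²) = 9.572; the cube at (2.5, 11.5) (footprint 23×10.5) is included at this height; Subtracting the remaining from the first: starting from the r=3 sphere, the r=11 sphere at (13.5, 16) misses the remaining region (no effect); the 23×10.5 cube at (2.5, 11.5) misses the remaining region (no effect) — 1 connected region; the cube at (-3.5, 11.5) is absent (z outside [5.5, 25.5]); Taking the first minus the rest: none of the subtracted shapes is present at this height, so that combined region is unchanged — 1 connected region. The result has 1 disconnected region.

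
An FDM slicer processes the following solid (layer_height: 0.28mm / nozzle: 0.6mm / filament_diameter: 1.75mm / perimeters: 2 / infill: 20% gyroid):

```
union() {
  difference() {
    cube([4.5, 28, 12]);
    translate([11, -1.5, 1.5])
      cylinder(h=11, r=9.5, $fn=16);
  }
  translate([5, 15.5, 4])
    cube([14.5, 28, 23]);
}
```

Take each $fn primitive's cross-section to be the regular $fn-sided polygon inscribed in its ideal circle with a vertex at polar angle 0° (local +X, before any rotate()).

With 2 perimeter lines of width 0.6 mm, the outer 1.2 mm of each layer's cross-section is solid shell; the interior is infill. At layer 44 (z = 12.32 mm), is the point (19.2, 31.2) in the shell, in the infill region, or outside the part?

At z = 12.32 mm: the cube is not intersected at this z (z outside [0, 12]); the cylinder at (11, -1.5): section is a regular 16-gon, circumradius r=9.5; After the difference (first − rest): the first operand is absent here, so nothing remains; the 14.5×28 cube at (5, 15.5) contributes its full rectangle; Combining (union): only the 14.5×28 cube at (5, 15.5) is present, so the union is just that shape — 1 connected region. Overall, the cross-section is a single solid region. The nearest boundary edge runs (19.50, 15.50)→(19.50, 43.50); distance from the point to it = 0.30 mm. The point is inside the cross-section, 0.30 mm from the nearest boundary — within the 1.2 mm shell band (2 × 0.6).

shell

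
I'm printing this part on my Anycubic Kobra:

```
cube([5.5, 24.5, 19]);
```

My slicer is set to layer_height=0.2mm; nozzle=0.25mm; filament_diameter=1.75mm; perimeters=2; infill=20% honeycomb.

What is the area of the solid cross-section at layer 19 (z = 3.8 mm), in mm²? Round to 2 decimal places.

134.75 mm²

At z = 3.8 mm: the 5.5×24.5 cube contributes its full rectangle (area 134.75 mm²). Overall, the cross-section is a single solid region. Net area = 134.75 mm².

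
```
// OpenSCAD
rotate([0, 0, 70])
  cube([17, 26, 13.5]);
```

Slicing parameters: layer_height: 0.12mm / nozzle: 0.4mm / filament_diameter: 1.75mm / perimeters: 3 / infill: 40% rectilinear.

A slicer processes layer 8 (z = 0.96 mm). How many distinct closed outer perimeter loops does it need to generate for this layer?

At z = 0.96 mm: the cube is present — its section is the full 17×26 rectangle; (rotated 70° about Z; rotation is an isometry so areas/perimeters/island counts are preserved). The result has 1 disconnected region.

1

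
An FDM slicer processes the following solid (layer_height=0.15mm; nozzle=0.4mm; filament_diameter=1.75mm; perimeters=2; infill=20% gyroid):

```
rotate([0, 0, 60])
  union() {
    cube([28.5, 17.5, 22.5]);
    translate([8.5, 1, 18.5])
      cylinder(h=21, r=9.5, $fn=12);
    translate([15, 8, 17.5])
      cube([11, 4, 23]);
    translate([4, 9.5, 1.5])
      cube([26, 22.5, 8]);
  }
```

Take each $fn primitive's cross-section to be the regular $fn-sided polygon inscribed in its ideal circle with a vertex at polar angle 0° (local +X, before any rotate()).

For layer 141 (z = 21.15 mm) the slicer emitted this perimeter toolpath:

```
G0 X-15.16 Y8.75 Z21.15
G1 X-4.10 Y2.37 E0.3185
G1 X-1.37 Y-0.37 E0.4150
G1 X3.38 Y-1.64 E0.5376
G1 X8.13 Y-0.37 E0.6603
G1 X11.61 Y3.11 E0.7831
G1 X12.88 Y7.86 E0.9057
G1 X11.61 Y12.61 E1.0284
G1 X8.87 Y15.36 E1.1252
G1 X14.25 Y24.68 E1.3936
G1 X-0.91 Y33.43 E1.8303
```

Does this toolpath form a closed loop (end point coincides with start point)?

Start point (G0): (-15.16, 8.75). End point (last G1): the path does not return to the start — open.

no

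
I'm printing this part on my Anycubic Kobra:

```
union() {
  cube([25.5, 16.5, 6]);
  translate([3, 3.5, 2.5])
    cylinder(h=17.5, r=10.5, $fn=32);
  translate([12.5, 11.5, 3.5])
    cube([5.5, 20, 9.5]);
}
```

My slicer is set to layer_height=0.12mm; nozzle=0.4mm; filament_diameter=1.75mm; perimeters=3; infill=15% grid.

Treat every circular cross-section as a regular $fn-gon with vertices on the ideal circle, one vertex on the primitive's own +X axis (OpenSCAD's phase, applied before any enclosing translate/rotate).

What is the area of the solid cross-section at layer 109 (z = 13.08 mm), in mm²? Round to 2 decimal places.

344.14 mm²

At z = 13.08 mm: the cube does not reach this height (z outside [0, 6]); the r=10.5 cylinder at (3, 3.5) contributes a regular 32-gon of circumradius 10.5 (area = (32/2)·10.500²·sin(360°/32) = 344.14 mm²); the cube at (12.5, 11.5) is absent (z outside [3.5, 13]); Combining (union): only the r=10.5 cylinder at (3, 3.5) is present, so the union is just that shape — area = 344.14 mm². Overall, the cross-section is a single solid region. Net area = 344.14 mm².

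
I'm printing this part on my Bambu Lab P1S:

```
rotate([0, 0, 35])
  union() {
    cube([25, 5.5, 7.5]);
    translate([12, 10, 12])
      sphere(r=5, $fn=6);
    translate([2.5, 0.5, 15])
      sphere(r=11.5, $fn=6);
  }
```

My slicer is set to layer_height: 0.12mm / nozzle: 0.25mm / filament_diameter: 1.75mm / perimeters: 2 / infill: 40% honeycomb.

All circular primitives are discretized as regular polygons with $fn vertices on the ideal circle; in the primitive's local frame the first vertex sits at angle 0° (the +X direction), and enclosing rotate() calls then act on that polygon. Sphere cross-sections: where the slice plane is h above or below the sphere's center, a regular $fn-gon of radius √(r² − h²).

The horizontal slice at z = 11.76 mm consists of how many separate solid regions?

At z = 11.76 mm: the cube is absent (z outside [0, 7.5]); the r=5 sphere at (12, 10) contributes a regular 6-gon of circumradius √(5²−0.24²) = 4.994; the r=11.5 sphere at (2.5, 0.5) contributes a regular 6-gon of circumradius √(11.5²−3.24²) = 11.034; Taking the union: the regions partially overlap (shared area 4.57 mm²), so overlapping operands fuse into one piece — 1 connected region; (whole slice rotated 35° about Z — lengths, areas and connectivity unchanged). The result has 1 disconnected region.

1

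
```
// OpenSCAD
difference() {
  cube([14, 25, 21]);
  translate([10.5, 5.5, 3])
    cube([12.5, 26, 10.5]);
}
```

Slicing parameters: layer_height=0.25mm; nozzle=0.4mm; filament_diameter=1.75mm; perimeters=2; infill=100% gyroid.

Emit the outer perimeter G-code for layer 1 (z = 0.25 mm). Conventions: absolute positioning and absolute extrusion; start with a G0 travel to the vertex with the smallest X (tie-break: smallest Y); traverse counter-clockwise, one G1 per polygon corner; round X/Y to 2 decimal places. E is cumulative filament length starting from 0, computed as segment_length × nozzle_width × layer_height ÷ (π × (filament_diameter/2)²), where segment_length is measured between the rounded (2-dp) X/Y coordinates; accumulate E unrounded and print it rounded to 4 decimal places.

At z = 0.25 mm: the 14×25 cube contributes its full rectangle; the cube at (10.5, 5.5) does not reach this height (z outside [3, 13.5]); After the difference (first − rest): none of the subtracted shapes is present at this height, so the 14×25 cube is unchanged — 1 connected region. The outline is a single polygon with 4 vertices. Extrusion per mm of travel: 0.4 × 0.25 / (π × 0.875²) = 0.041575. Accumulating E over each segment gives final E = 3.2429.

G0 X0.00 Y0.00 Z0.25
G1 X14.00 Y0.00 E0.5821
G1 X14.00 Y25.00 E1.6214
G1 X0.00 Y25.00 E2.2035
G1 X0.00 Y0.00 E3.2429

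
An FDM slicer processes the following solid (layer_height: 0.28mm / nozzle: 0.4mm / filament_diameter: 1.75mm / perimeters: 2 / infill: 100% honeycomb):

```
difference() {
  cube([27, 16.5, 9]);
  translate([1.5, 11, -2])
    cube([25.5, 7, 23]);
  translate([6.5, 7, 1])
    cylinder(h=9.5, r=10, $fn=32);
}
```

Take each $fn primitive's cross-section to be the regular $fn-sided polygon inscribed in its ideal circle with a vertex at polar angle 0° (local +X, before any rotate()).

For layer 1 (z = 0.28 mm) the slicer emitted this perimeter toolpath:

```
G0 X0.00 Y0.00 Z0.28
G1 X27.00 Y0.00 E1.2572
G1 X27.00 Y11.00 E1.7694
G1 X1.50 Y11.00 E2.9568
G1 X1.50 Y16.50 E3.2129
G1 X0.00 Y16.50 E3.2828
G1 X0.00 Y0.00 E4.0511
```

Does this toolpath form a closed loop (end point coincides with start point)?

yes

Start point (G0): (0.00, 0.00). End point (last G1): the path returns to the start — closed.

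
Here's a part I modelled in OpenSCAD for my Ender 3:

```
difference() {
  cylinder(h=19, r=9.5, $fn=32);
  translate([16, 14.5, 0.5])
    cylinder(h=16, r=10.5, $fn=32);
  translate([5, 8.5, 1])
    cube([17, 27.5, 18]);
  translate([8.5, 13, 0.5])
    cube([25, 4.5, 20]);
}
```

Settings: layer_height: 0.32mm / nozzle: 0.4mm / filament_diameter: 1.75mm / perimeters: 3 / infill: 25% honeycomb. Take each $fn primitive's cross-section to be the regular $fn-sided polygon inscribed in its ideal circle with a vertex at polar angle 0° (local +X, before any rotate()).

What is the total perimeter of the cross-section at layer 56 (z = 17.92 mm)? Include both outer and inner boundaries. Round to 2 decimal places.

59.59 mm

At z = 17.92 mm: the cylinder: section is a regular 32-gon, circumradius r=9.5 (perimeter = 2·32·9.500·sin(180°/32) = 59.59 mm); the cylinder at (16, 14.5) is absent (z outside [0.5, 16.5]); the cube at (5, 8.5) (footprint 17×27.5) is included at this height (perimeter 89.00 mm); the cube at (8.5, 13) is present — its section is the full 25×4.5 rectangle (perimeter 59.00 mm); Taking the first minus the rest: starting from the r=9.5 cylinder, the 17×27.5 cube at (5, 8.5) misses the remaining region (no effect); the 25×4.5 cube at (8.5, 13) misses the remaining region (no effect) — boundary = 59.59 mm. Overall, the cross-section is a single solid region. Total boundary length (outer) = 59.59 mm.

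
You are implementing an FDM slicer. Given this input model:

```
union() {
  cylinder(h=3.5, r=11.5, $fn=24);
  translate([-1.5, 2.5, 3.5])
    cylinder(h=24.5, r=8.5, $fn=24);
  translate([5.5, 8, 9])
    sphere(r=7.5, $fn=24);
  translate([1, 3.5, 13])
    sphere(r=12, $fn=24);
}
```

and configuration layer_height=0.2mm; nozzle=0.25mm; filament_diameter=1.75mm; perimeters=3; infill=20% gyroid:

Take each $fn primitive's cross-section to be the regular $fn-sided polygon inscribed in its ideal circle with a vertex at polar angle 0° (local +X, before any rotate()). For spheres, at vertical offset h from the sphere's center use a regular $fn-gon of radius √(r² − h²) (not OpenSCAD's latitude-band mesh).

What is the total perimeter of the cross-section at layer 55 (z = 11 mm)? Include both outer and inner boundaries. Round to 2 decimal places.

76.00 mm

At z = 11 mm: the cylinder does not reach this height (z outside [0, 3.5]); the r=8.5 cylinder at (-1.5, 2.5) gives a regular 24-gon of circumradius 8.5 (constant along its height) (perimeter = 2·24·8.500·sin(180°/24) = 53.25 mm); the r=7.5 sphere at (5.5, 8) slices to a regular 24-gon of circumradius 7.228 (√(r²−h²) with h=2 from center) (perimeter = 2·24·7.228·sin(180°/24) = 45.29 mm); the sphere at (1, 3.5): section is a regular 24-gon, circumradius = √(r²−h²) = √(12²−2²) = 11.832 (perimeter = 2·24·11.832·sin(180°/24) = 74.13 mm); Combining (union): the regions partially overlap (shared area 370.33 mm²), so the edge portions inside another operand are dropped and the merged outline is re-measured after clipping — boundary = 76.00 mm. Overall, the cross-section is a single solid region. Total boundary length (outer) = 76.00 mm.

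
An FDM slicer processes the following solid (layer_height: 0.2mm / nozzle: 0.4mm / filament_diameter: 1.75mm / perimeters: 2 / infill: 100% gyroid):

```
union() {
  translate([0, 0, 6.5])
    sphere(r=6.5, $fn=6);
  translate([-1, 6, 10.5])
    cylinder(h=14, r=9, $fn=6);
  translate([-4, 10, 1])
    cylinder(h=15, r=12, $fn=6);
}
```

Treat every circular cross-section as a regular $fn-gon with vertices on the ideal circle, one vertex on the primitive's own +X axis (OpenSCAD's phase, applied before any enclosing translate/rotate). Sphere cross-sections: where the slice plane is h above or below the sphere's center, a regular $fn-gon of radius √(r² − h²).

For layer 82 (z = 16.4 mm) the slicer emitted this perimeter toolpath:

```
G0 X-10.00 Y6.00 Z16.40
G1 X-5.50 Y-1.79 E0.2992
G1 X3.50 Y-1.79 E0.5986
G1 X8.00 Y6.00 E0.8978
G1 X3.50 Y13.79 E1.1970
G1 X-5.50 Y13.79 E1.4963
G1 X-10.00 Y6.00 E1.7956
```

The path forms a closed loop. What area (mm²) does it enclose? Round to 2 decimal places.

Apply the shoelace formula to the sequence of (X, Y) vertices; enclosed area = 210.33 mm².

210.33 mm²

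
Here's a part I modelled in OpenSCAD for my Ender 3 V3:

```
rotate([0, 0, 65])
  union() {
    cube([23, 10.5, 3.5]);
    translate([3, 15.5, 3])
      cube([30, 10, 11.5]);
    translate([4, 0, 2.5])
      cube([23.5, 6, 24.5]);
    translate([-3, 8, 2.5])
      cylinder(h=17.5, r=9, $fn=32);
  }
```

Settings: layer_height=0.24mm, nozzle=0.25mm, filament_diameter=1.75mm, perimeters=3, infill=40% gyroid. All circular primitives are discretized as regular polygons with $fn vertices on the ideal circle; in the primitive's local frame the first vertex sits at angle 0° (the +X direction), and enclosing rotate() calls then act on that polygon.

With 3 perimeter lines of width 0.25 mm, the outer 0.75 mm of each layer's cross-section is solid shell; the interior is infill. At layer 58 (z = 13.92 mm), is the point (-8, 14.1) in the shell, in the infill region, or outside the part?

At z = 13.92 mm: the cube is not intersected at this z (z outside [0, 3.5]); the 30×10 cube at (3, 15.5) contributes its full rectangle; the cube at (4, 0) is present — its section is the full 23.5×6 rectangle; the r=9 cylinder at (-3, 8) gives a regular 32-gon of circumradius 9 (constant along its height); Taking the union: the regions partially overlap (shared area 3.76 mm²), so overlapping operands fuse into one piece — 2 connected regions; (whole slice rotated 65° about Z — lengths, areas and connectivity unchanged). Overall, the cross-section has 2 separate islands. Undo the 65° rotation: the query point maps to (9.398, 13.209) in the un-rotated model frame. The nearest boundary edge runs (33.00, 15.50)→(3.00, 15.50); distance from the point to it = 2.29 mm. The point is not inside any of the regions above, so it lies outside the cross-section (2.29 mm from the nearest boundary).

outside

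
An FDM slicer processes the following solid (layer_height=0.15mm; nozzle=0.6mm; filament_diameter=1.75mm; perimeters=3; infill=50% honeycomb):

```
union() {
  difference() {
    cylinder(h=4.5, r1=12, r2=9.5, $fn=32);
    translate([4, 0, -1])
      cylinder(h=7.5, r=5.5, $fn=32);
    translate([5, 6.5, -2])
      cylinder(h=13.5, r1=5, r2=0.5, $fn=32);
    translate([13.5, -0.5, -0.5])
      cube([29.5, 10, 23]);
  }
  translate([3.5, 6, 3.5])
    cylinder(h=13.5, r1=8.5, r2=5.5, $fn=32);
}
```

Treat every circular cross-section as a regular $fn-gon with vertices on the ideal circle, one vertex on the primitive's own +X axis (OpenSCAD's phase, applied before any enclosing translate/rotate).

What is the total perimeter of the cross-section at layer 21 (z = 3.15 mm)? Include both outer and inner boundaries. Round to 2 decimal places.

94.57 mm

At z = 3.15 mm: the cone (r1=12→r2=9.5) has section circumradius 10.250 here — a regular 32-gon (perimeter = 2·32·10.250·sin(180°/32) = 64.30 mm); the r=5.5 cylinder at (4, 0) gives a regular 32-gon of circumradius 5.5 (constant along its height) (perimeter = 2·32·5.500·sin(180°/32) = 34.50 mm); the cone at (5, 6.5) contributes a regular 32-gon of circumradius 3.283 (interpolated between r1=5 and r2=0.5 at t=0.381) (perimeter = 2·32·3.283·sin(180°/32) = 20.60 mm); the cube at (13.5, -0.5) is present — its section is the full 29.5×10 rectangle (perimeter 79.00 mm); After the difference (first − rest): starting from the cone, the r=5.5 cylinder at (4, 0) lies wholly inside it (removes its full 94.42 mm² and its 34.50 mm outline becomes a hole wall); the cone at (5, 6.5) partially overlaps it — only the 20.24 mm² overlap (of its 33.65 mm²) is removed, clipping the outline; the 29.5×10 cube at (13.5, -0.5) misses the remaining region (no effect) — boundary = 94.57 mm; the cone at (3.5, 6) does not reach this height (z outside [3.5, 17]); Merging all regions: only the result so far is present, so the union is just that shape — boundary = 94.57 mm. Overall, the cross-section is a single solid region. Total boundary length (outer) = 94.57 mm.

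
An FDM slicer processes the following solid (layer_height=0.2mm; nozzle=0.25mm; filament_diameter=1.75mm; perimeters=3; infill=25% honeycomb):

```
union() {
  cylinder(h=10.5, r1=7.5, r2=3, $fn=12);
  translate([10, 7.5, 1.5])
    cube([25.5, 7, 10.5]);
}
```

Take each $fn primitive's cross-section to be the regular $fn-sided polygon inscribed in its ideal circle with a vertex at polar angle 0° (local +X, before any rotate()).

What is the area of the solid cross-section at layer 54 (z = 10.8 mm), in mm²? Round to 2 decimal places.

178.50 mm²

At z = 10.8 mm: the cone does not reach this height (z outside [0, 10.5]); the cube at (10, 7.5) is present — its section is the full 25.5×7 rectangle (area 178.50 mm²); Merging all regions: only the 25.5×7 cube at (10, 7.5) is present, so the union is just that shape — area = 178.50 mm². Overall, the cross-section is a single solid region. Net area = 178.50 mm².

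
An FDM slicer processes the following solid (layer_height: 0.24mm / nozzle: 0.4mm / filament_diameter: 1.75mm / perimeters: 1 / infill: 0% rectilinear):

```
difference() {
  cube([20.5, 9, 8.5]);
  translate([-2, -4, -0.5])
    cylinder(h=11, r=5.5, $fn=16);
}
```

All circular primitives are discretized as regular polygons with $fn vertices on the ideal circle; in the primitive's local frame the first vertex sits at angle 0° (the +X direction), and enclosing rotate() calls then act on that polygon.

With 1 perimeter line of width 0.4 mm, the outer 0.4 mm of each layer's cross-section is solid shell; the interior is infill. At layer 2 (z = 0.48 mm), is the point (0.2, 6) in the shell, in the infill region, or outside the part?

At z = 0.48 mm: the 20.5×9 cube contributes its full rectangle; the r=5.5 cylinder at (-2, -4) contributes a regular 16-gon of circumradius 5.5; Subtracting the remaining from the first: starting from the 20.5×9 cube, the r=5.5 cylinder at (-2, -4) partially overlaps it — only the 0.99 mm² overlap (of its 92.61 mm²) is removed, clipping the outline — 1 connected region. Overall, the cross-section is a single solid region. The nearest boundary edge runs (0.00, 1.10)→(0.00, 9.00); distance from the point to it = 0.20 mm. The point is inside the cross-section, 0.20 mm from the nearest boundary — within the 0.4 mm shell band (1 × 0.4).

shell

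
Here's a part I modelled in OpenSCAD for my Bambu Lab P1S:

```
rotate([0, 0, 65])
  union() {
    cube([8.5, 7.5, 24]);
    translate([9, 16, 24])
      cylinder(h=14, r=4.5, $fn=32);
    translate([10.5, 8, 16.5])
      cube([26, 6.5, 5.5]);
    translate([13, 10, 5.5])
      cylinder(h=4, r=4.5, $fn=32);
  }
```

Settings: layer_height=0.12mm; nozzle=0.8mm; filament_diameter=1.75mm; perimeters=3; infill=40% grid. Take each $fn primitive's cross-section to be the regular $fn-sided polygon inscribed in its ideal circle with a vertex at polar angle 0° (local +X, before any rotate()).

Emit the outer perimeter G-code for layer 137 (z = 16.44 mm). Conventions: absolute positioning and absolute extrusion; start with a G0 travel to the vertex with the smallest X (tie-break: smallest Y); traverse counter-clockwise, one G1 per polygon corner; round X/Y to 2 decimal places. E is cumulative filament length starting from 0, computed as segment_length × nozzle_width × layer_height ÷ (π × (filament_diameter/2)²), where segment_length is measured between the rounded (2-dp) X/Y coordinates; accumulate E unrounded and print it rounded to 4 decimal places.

At z = 16.44 mm: the 8.5×7.5 cube contributes its full rectangle; the cylinder at (9, 16) is not intersected at this z (z outside [24, 38]); the cube at (10.5, 8) is not intersected at this z (z outside [16.5, 22]); the cylinder at (13, 10) is absent (z outside [5.5, 9.5]); Combining (union): only the 8.5×7.5 cube is present, so the union is just that shape — 1 connected region; (rotated 65° about Z; rotation is an isometry so areas/perimeters/island counts are preserved). The outline is a single polygon with 4 vertices. Extrusion per mm of travel: 0.8 × 0.12 / (π × 0.875²) = 0.039912. Accumulating E over each segment gives final E = 1.2771.

G0 X-6.80 Y3.17 Z16.44
G1 X0.00 Y0.00 E0.2994
G1 X3.59 Y7.70 E0.6385
G1 X-3.21 Y10.87 E0.9380
G1 X-6.80 Y3.17 E1.2771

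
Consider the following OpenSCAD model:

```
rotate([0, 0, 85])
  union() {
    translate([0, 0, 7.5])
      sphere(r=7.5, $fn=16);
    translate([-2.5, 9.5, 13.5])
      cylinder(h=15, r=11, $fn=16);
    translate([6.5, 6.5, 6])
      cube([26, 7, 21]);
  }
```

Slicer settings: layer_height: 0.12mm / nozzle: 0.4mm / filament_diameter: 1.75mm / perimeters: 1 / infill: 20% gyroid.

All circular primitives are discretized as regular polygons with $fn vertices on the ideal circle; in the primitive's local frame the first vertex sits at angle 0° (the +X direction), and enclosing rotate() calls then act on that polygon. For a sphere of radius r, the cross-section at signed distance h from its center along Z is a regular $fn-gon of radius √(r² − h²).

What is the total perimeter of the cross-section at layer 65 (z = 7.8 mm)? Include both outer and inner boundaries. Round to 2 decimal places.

At z = 7.8 mm: the sphere: section is a regular 16-gon, circumradius = √(r²−h²) = √(7.5²−0.3²) = 7.494 (perimeter = 2·16·7.494·sin(180°/16) = 46.78 mm); the cylinder at (-2.5, 9.5) does not reach this height (z outside [13.5, 28.5]); the cube at (6.5, 6.5) is present — its section is the full 26×7 rectangle (perimeter 66.00 mm); Merging all regions: the 2 present regions are separate (no shared area or edge), so areas and boundary lengths simply add and each stays a separate island — boundary = 112.78 mm; (whole slice rotated 85° about Z — lengths, areas and connectivity unchanged). Overall, the cross-section has 2 separate islands. Total boundary length (outer) = 112.78 mm.

112.78 mm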